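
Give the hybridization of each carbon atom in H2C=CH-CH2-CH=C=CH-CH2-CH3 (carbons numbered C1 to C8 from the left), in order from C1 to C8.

C1 carries 3 σ bonds, plus one π bond, giving a steric number of 3, so it is sp2.
C2 has 3 σ bonds, plus one π bond: steric number 3 → sp2.
C3 carries 4 σ bonds, giving a steric number of 4, so it is sp3.
C4: 3 σ bonds, plus one π bond — 3 electron domains, sp2.
C5: 2 σ bonds, plus two π bonds — 2 electron domains, sp.
C6: 3 σ bonds, plus one π bond — 3 electron domains, sp2.
C7 (4 σ bonds) has steric number 4: sp3.
C8 (4 σ bonds) has steric number 4: sp3.

C1 sp2, C2 sp2, C3 sp3, C4 sp2, C5 sp, C6 sp2, C7 sp3, C8 sp3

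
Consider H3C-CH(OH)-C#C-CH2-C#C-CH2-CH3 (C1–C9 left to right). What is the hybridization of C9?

sp³

C9 (4 σ bonds) has steric number 4: sp3.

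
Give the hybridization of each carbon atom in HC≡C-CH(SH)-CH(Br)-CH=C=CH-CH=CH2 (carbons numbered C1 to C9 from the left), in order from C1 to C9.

C1 (2 σ bonds, plus two π bonds) has steric number 2: sp.
C2 (2 σ bonds, plus two π bonds) has steric number 2: sp.
C3: 4 σ bonds; 4 regions of electron density → sp3.
C4 is sp3: 4 σ bonds, 4 electron-density regions.
C5 — 3 σ bonds, plus one π bond. Steric number 3, so sp2.
C6 has 2 σ bonds, plus two π bonds: steric number 2 → sp.
C7 has 3 σ bonds, plus one π bond: steric number 3 → sp2.
C8 has 3 σ bonds, plus one π bond: steric number 3 → sp2.
C9: 3 σ bonds, plus one π bond — 3 electron domains, sp2.

C1 sp, C2 sp, C3 sp3, C4 sp3, C5 sp2, C6 sp, C7 sp2, C8 sp2, C9 sp2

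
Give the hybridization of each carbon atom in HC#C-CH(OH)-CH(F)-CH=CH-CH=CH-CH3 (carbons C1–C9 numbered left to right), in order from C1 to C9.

C1: 2 σ bonds, plus two π bonds; 2 regions of electron density → sp.
C2: 2 σ bonds, plus two π bonds — 2 electron domains, sp.
C3 has 4 σ bonds: steric number 4 → sp3.
C4 — 4 σ bonds. Steric number 4, so sp3.
C5 has 3 σ bonds, plus one π bond: steric number 3 → sp2.
C6 (3 σ bonds, plus one π bond) has steric number 3: sp2.
C7: 3 σ bonds, plus one π bond; 3 regions of electron density → sp2.
C8 (3 σ bonds, plus one π bond) has steric number 3: sp2.
C9: 4 σ bonds — 4 electron domains, sp3.

C1 sp, C2 sp, C3 sp3, C4 sp3, C5 sp2, C6 sp2, C7 sp2, C8 sp2, C9 sp3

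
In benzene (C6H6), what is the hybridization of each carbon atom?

Every ring carbon has three σ bonds and contributes one p electron to the aromatic π system.

sp2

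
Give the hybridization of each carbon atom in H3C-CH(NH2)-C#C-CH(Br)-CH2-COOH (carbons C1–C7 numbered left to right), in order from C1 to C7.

C1 sp3, C2 sp3, C3 sp, C4 sp, C5 sp3, C6 sp3, C7 sp2

C1: 4 σ bonds; 4 regions of electron density → sp3.
C2 is sp3: 4 σ bonds, 4 electron-density regions.
C3: 2 σ bonds, plus two π bonds; 2 regions of electron density → sp.
C4 carries 2 σ bonds, plus two π bonds, giving a steric number of 2, so it is sp.
C5 — 4 σ bonds. Steric number 4, so sp3.
C6: 4 σ bonds — 4 electron domains, sp3.
C7: 3 σ bonds, plus one π bond — 3 electron domains, sp2.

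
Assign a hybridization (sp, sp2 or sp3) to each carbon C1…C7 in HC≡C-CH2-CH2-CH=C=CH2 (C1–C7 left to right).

C1 sp, C2 sp, C3 sp3, C4 sp3, C5 sp2, C6 sp, C7 sp2

C1 (2 σ bonds, plus two π bonds) has steric number 2: sp.
C2 — 2 σ bonds, plus two π bonds. Steric number 2, so sp.
C3: 4 σ bonds — 4 electron domains, sp3.
C4 has 4 σ bonds: steric number 4 → sp3.
C5 (3 σ bonds, plus one π bond) has steric number 3: sp2.
C6: 2 σ bonds, plus two π bonds — 2 electron domains, sp.
C7 is sp2: 3 σ bonds, plus one π bond, 3 electron-density regions.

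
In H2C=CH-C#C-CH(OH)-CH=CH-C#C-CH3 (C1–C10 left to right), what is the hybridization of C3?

C3 — 2 σ bonds, plus two π bonds. Steric number 2, so sp.

sp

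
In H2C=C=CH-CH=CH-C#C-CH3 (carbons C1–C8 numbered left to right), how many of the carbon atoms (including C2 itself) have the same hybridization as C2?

C2 is sp (two π bonds).
C1: sp2
C2: sp ✓
C3: sp2
C4: sp2
C5: sp2
C6: sp ✓
C7: sp ✓
C8: sp3
3 carbons are sp.

3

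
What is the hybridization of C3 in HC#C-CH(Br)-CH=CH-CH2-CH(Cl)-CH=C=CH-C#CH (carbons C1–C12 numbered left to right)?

C3 carries 4 σ bonds, giving a steric number of 4, so it is sp3.

sp3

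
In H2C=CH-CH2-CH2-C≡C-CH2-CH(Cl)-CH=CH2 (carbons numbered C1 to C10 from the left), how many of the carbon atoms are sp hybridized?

C1: sp2
C2: sp2
C3: sp3
C4: sp3
C5: sp ✓
C6: sp ✓
C7: sp3
C8: sp3
C9: sp2
C10: sp2
C5, C6 → 2 sp carbons.

2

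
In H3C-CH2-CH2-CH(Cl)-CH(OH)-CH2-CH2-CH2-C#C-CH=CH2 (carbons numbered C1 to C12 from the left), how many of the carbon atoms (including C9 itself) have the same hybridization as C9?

2

C9 is sp (two π bonds).
C1: sp3
C2: sp3
C3: sp3
C4: sp3
C5: sp3
C6: sp3
C7: sp3
C8: sp3
C9: sp ✓
C10: sp ✓
C11: sp2
C12: sp2
2 carbons are sp.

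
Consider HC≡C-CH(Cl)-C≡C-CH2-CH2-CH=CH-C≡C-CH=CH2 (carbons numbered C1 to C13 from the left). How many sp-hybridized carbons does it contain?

C1: sp ✓
C2: sp ✓
C3: sp3
C4: sp ✓
C5: sp ✓
C6: sp3
C7: sp3
C8: sp2
C9: sp2
C10: sp ✓
C11: sp ✓
C12: sp2
C13: sp2
C1, C2, C4, C5, C10, C11 → 6 sp carbons.

6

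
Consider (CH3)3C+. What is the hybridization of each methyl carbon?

sp³

Each methyl carbon (4 σ bonds) has steric number 4: sp3.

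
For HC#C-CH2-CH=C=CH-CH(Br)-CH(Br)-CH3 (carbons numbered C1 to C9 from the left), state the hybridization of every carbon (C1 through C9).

C1: 2 σ bonds, plus two π bonds — 2 electron domains, sp.
C2 (2 σ bonds, plus two π bonds) has steric number 2: sp.
C3: 4 σ bonds — 4 electron domains, sp3.
C4 has 3 σ bonds, plus one π bond: steric number 3 → sp2.
C5 has 2 σ bonds, plus two π bonds: steric number 2 → sp.
C6: 3 σ bonds, plus one π bond — 3 electron domains, sp2.
C7 carries 4 σ bonds, giving a steric number of 4, so it is sp3.
C8 — 4 σ bonds. Steric number 4, so sp3.
C9 — 4 σ bonds. Steric number 4, so sp3.

C1 sp, C2 sp, C3 sp3, C4 sp2, C5 sp, C6 sp2, C7 sp3, C8 sp3, C9 sp3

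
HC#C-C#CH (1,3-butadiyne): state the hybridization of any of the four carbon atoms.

Every carbon is part of a C≡C triple bond: two σ regions → sp.

sp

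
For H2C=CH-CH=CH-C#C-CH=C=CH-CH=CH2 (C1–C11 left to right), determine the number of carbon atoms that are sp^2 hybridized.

C1: sp2 ✓
C2: sp2 ✓
C3: sp2 ✓
C4: sp2 ✓
C5: sp
C6: sp
C7: sp2 ✓
C8: sp
C9: sp2 ✓
C10: sp2 ✓
C11: sp2 ✓
C1, C2, C3, C4, C7, C9, C10, C11 → 8 sp2 carbons.

8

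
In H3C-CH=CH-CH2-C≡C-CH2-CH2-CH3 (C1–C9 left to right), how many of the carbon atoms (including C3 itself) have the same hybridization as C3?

C3 is sp2 (one π bond).
C1: sp3
C2: sp2 ✓
C3: sp2 ✓
C4: sp3
C5: sp
C6: sp
C7: sp3
C8: sp3
C9: sp3
2 carbons are sp2.

2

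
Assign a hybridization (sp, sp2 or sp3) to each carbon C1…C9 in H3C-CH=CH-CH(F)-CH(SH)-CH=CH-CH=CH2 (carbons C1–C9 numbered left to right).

C1 sp3, C2 sp2, C3 sp2, C4 sp3, C5 sp3, C6 sp2, C7 sp2, C8 sp2, C9 sp2

C1 carries 4 σ bonds, giving a steric number of 4, so it is sp3.
C2: 3 σ bonds, plus one π bond; 3 regions of electron density → sp2.
C3 has 3 σ bonds, plus one π bond: steric number 3 → sp2.
C4 carries 4 σ bonds, giving a steric number of 4, so it is sp3.
C5 has 4 σ bonds: steric number 4 → sp3.
C6 (3 σ bonds, plus one π bond) has steric number 3: sp2.
C7 is sp2: 3 σ bonds, plus one π bond, 3 electron-density regions.
C8 is sp2: 3 σ bonds, plus one π bond, 3 electron-density regions.
C9 is sp2: 3 σ bonds, plus one π bond, 3 electron-density regions.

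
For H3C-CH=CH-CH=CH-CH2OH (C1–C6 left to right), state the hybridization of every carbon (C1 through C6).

C1 sp3, C2 sp2, C3 sp2, C4 sp2, C5 sp2, C6 sp3

C1: 4 σ bonds — 4 electron domains, sp3.
C2 (3 σ bonds, plus one π bond) has steric number 3: sp2.
C3: 3 σ bonds, plus one π bond — 3 electron domains, sp2.
C4: 3 σ bonds, plus one π bond; 3 regions of electron density → sp2.
C5 carries 3 σ bonds, plus one π bond, giving a steric number of 3, so it is sp2.
C6 is sp3: 4 σ bonds, 4 electron-density regions.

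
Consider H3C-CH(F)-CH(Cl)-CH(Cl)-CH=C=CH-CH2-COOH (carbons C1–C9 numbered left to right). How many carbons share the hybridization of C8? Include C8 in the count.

C8 is sp3 (only σ bonds).
C1: sp3 ✓
C2: sp3 ✓
C3: sp3 ✓
C4: sp3 ✓
C5: sp2
C6: sp
C7: sp2
C8: sp3 ✓
C9: sp2
5 carbons are sp3.

5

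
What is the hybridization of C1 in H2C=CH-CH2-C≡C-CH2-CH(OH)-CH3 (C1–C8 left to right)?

C1: 3 σ bonds, plus one π bond; 3 regions of electron density → sp2.

sp²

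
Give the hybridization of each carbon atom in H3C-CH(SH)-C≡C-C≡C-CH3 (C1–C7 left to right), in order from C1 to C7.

C1 has 4 σ bonds: steric number 4 → sp3.
C2 is sp3: 4 σ bonds, 4 electron-density regions.
C3 has 2 σ bonds, plus two π bonds: steric number 2 → sp.
C4 is sp: 2 σ bonds, plus two π bonds, 2 electron-density regions.
C5 (2 σ bonds, plus two π bonds) has steric number 2: sp.
C6: 2 σ bonds, plus two π bonds — 2 electron domains, sp.
C7 carries 4 σ bonds, giving a steric number of 4, so it is sp3.

C1 sp3, C2 sp3, C3 sp, C4 sp, C5 sp, C6 sp, C7 sp3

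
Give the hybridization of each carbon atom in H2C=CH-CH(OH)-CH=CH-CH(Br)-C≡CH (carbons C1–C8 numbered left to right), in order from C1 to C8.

C1 (3 σ bonds, plus one π bond) has steric number 3: sp2.
C2: 3 σ bonds, plus one π bond; 3 regions of electron density → sp2.
C3 has 4 σ bonds: steric number 4 → sp3.
C4 carries 3 σ bonds, plus one π bond, giving a steric number of 3, so it is sp2.
C5: 3 σ bonds, plus one π bond; 3 regions of electron density → sp2.
C6: 4 σ bonds — 4 electron domains, sp3.
C7 has 2 σ bonds, plus two π bonds: steric number 2 → sp.
C8: 2 σ bonds, plus two π bonds; 2 regions of electron density → sp.

C1 sp2, C2 sp2, C3 sp3, C4 sp2, C5 sp2, C6 sp3, C7 sp, C8 sp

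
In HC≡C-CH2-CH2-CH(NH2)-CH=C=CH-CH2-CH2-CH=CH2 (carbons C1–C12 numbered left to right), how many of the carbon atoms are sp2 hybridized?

C1: sp
C2: sp
C3: sp3
C4: sp3
C5: sp3
C6: sp2 ✓
C7: sp
C8: sp2 ✓
C9: sp3
C10: sp3
C11: sp2 ✓
C12: sp2 ✓
C6, C8, C11, C12 → 4 sp2 carbons.

4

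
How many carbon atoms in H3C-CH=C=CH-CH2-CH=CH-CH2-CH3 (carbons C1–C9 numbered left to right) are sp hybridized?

1

C1: sp3
C2: sp2
C3: sp ✓
C4: sp2
C5: sp3
C6: sp2
C7: sp2
C8: sp3
C9: sp3
C3 → 1 sp carbon.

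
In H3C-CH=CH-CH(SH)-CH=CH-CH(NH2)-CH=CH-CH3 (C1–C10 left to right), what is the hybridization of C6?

sp^2

C6 (3 σ bonds, plus one π bond) has steric number 3: sp2.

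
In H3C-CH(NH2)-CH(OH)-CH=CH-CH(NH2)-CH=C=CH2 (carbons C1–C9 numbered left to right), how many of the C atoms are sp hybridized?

1

C1: sp3
C2: sp3
C3: sp3
C4: sp2
C5: sp2
C6: sp3
C7: sp2
C8: sp ✓
C9: sp2
C8 → 1 sp carbon.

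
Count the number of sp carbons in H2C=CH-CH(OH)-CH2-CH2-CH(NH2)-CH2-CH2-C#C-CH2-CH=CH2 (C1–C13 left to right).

2

C1: sp2
C2: sp2
C3: sp3
C4: sp3
C5: sp3
C6: sp3
C7: sp3
C8: sp3
C9: sp ✓
C10: sp ✓
C11: sp3
C12: sp2
C13: sp2
C9, C10 → 2 sp carbons.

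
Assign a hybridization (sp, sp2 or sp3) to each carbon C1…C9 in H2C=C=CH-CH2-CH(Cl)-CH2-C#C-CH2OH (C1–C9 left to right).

C1 is sp2: 3 σ bonds, plus one π bond, 3 electron-density regions.
C2: 2 σ bonds, plus two π bonds; 2 regions of electron density → sp.
C3 carries 3 σ bonds, plus one π bond, giving a steric number of 3, so it is sp2.
C4: 4 σ bonds; 4 regions of electron density → sp3.
C5: 4 σ bonds; 4 regions of electron density → sp3.
C6 — 4 σ bonds. Steric number 4, so sp3.
C7 — 2 σ bonds, plus two π bonds. Steric number 2, so sp.
C8 has 2 σ bonds, plus two π bonds: steric number 2 → sp.
C9 is sp3: 4 σ bonds, 4 electron-density regions.

C1 sp2, C2 sp, C3 sp2, C4 sp3, C5 sp3, C6 sp3, C7 sp, C8 sp, C9 sp3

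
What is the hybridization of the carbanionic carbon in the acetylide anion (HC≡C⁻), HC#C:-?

sp

One σ bond + one lone pair = steric number 2 → sp.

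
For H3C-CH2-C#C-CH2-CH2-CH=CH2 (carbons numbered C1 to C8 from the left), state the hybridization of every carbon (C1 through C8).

C1 has 4 σ bonds: steric number 4 → sp3.
C2 — 4 σ bonds. Steric number 4, so sp3.
C3 (2 σ bonds, plus two π bonds) has steric number 2: sp.
C4 has 2 σ bonds, plus two π bonds: steric number 2 → sp.
C5 (4 σ bonds) has steric number 4: sp3.
C6: 4 σ bonds; 4 regions of electron density → sp3.
C7 — 3 σ bonds, plus one π bond. Steric number 3, so sp2.
C8 carries 3 σ bonds, plus one π bond, giving a steric number of 3, so it is sp2.

C1 sp3, C2 sp3, C3 sp, C4 sp, C5 sp3, C6 sp3, C7 sp2, C8 sp2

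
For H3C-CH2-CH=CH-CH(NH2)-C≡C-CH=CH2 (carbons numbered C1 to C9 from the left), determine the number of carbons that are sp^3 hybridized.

C1: sp3 ✓
C2: sp3 ✓
C3: sp2
C4: sp2
C5: sp3 ✓
C6: sp
C7: sp
C8: sp2
C9: sp2
C1, C2, C5 → 3 sp3 carbons.

3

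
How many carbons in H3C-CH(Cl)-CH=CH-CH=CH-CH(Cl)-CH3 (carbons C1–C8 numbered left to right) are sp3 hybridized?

4

C1: sp3 ✓
C2: sp3 ✓
C3: sp2
C4: sp2
C5: sp2
C6: sp2
C7: sp3 ✓
C8: sp3 ✓
C1, C2, C7, C8 → 4 sp3 carbons.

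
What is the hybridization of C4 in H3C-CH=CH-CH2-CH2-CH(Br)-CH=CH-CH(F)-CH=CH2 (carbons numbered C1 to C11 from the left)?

sp³

C4 (4 σ bonds) has steric number 4: sp3.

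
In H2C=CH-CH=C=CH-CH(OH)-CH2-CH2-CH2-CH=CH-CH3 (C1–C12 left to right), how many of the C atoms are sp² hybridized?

C1: sp2 ✓
C2: sp2 ✓
C3: sp2 ✓
C4: sp
C5: sp2 ✓
C6: sp3
C7: sp3
C8: sp3
C9: sp3
C10: sp2 ✓
C11: sp2 ✓
C12: sp3
C1, C2, C3, C5, C10, C11 → 6 sp2 carbons.

6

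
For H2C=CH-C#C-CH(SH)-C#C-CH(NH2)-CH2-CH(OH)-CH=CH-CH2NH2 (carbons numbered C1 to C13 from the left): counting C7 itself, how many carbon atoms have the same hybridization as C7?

C7 is sp (two π bonds).
C1: sp2
C2: sp2
C3: sp ✓
C4: sp ✓
C5: sp3
C6: sp ✓
C7: sp ✓
C8: sp3
C9: sp3
C10: sp3
C11: sp2
C12: sp2
C13: sp3
4 carbons are sp.

4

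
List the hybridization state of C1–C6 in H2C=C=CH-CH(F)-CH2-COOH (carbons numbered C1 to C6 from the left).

C1 — 3 σ bonds, plus one π bond. Steric number 3, so sp2.
C2 (2 σ bonds, plus two π bonds) has steric number 2: sp.
C3 is sp2: 3 σ bonds, plus one π bond, 3 electron-density regions.
C4 (4 σ bonds) has steric number 4: sp3.
C5 carries 4 σ bonds, giving a steric number of 4, so it is sp3.
C6 is sp2: 3 σ bonds, plus one π bond, 3 electron-density regions.

C1 sp2, C2 sp, C3 sp2, C4 sp3, C5 sp3, C6 sp2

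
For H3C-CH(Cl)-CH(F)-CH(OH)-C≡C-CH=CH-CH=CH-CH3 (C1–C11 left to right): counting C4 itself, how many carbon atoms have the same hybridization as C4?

5

C4 is sp3 (only σ bonds).
C1: sp3 ✓
C2: sp3 ✓
C3: sp3 ✓
C4: sp3 ✓
C5: sp
C6: sp
C7: sp2
C8: sp2
C9: sp2
C10: sp2
C11: sp3 ✓
5 carbons are sp3.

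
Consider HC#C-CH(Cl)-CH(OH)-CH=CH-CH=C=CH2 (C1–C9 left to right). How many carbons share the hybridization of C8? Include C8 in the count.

C8 is sp (two π bonds).
C1: sp ✓
C2: sp ✓
C3: sp3
C4: sp3
C5: sp2
C6: sp2
C7: sp2
C8: sp ✓
C9: sp2
3 carbons are sp.

3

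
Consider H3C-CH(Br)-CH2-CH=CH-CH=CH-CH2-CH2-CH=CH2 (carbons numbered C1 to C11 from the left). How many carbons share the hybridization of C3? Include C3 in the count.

5

C3 is sp3 (only σ bonds).
C1: sp3 ✓
C2: sp3 ✓
C3: sp3 ✓
C4: sp2
C5: sp2
C6: sp2
C7: sp2
C8: sp3 ✓
C9: sp3 ✓
C10: sp2
C11: sp2
5 carbons are sp3.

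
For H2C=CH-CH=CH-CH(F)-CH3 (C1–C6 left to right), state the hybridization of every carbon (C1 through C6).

C1 is sp2: 3 σ bonds, plus one π bond, 3 electron-density regions.
C2 (3 σ bonds, plus one π bond) has steric number 3: sp2.
C3 (3 σ bonds, plus one π bond) has steric number 3: sp2.
C4 — 3 σ bonds, plus one π bond. Steric number 3, so sp2.
C5 (4 σ bonds) has steric number 4: sp3.
C6: 4 σ bonds; 4 regions of electron density → sp3.

C1 sp2, C2 sp2, C3 sp2, C4 sp2, C5 sp3, C6 sp3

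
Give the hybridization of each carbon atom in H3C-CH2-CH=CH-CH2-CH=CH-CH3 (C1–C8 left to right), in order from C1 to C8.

C1 has 4 σ bonds: steric number 4 → sp3.
C2 — 4 σ bonds. Steric number 4, so sp3.
C3 is sp2: 3 σ bonds, plus one π bond, 3 electron-density regions.
C4 — 3 σ bonds, plus one π bond. Steric number 3, so sp2.
C5 (4 σ bonds) has steric number 4: sp3.
C6: 3 σ bonds, plus one π bond; 3 regions of electron density → sp2.
C7: 3 σ bonds, plus one π bond; 3 regions of electron density → sp2.
C8 has 4 σ bonds: steric number 4 → sp3.

C1 sp3, C2 sp3, C3 sp2, C4 sp2, C5 sp3, C6 sp2, C7 sp2, C8 sp3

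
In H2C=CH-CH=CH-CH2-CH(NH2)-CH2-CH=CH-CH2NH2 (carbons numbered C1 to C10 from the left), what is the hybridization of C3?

sp^2

C3: 3 σ bonds, plus one π bond — 3 electron domains, sp2.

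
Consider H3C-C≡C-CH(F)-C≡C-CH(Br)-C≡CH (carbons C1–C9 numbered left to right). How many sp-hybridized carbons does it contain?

C1: sp3
C2: sp ✓
C3: sp ✓
C4: sp3
C5: sp ✓
C6: sp ✓
C7: sp3
C8: sp ✓
C9: sp ✓
C2, C3, C5, C6, C8, C9 → 6 sp carbons.

6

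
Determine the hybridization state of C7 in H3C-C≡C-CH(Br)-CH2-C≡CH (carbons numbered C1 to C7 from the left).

sp

C7: 2 σ bonds, plus two π bonds; 2 regions of electron density → sp.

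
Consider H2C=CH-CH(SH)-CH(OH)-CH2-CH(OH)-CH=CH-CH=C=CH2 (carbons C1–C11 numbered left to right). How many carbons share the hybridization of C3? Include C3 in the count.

4

C3 is sp3 (only σ bonds).
C1: sp2
C2: sp2
C3: sp3 ✓
C4: sp3 ✓
C5: sp3 ✓
C6: sp3 ✓
C7: sp2
C8: sp2
C9: sp2
C10: sp
C11: sp2
4 carbons are sp3.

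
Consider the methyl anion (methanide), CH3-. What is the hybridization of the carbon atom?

sp^3

Three σ bonds + one lone pair = steric number 4 → sp3, pyramidal.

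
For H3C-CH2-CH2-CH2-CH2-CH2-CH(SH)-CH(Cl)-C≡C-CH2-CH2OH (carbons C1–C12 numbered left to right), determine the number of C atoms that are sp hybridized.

C1: sp3
C2: sp3
C3: sp3
C4: sp3
C5: sp3
C6: sp3
C7: sp3
C8: sp3
C9: sp ✓
C10: sp ✓
C11: sp3
C12: sp3
C9, C10 → 2 sp carbons.

2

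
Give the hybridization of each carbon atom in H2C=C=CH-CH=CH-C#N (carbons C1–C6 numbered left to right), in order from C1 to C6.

C1 — 3 σ bonds, plus one π bond. Steric number 3, so sp2.
C2: 2 σ bonds, plus two π bonds — 2 electron domains, sp.
C3: 3 σ bonds, plus one π bond — 3 electron domains, sp2.
C4: 3 σ bonds, plus one π bond — 3 electron domains, sp2.
C5: 3 σ bonds, plus one π bond — 3 electron domains, sp2.
C6: 2 σ bonds, plus two π bonds — 2 electron domains, sp.

C1 sp2, C2 sp, C3 sp2, C4 sp2, C5 sp2, C6 sp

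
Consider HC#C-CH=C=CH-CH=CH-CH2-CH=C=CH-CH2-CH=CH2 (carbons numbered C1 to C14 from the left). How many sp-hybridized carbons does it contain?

C1: sp ✓
C2: sp ✓
C3: sp2
C4: sp ✓
C5: sp2
C6: sp2
C7: sp2
C8: sp3
C9: sp2
C10: sp ✓
C11: sp2
C12: sp3
C13: sp2
C14: sp2
C1, C2, C4, C10 → 4 sp carbons.

4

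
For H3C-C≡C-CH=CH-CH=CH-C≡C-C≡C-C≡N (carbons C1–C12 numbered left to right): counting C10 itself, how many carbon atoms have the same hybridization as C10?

C10 is sp (two π bonds).
C1: sp3
C2: sp ✓
C3: sp ✓
C4: sp2
C5: sp2
C6: sp2
C7: sp2
C8: sp ✓
C9: sp ✓
C10: sp ✓
C11: sp ✓
C12: sp ✓
7 carbons are sp.

7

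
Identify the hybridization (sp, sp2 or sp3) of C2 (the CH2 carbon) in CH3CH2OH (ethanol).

C2 (the CH2 carbon): 4 σ bonds; 4 regions of electron density → sp3.

sp^3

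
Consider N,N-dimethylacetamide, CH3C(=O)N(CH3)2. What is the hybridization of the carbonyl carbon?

sp²

The carbonyl carbon is sp2: 3 σ bonds, plus one π bond, 3 electron-density regions.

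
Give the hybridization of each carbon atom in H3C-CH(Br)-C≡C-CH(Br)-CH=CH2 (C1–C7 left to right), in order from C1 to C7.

C1: 4 σ bonds — 4 electron domains, sp3.
C2 — 4 σ bonds. Steric number 4, so sp3.
C3 (2 σ bonds, plus two π bonds) has steric number 2: sp.
C4 carries 2 σ bonds, plus two π bonds, giving a steric number of 2, so it is sp.
C5: 4 σ bonds; 4 regions of electron density → sp3.
C6 carries 3 σ bonds, plus one π bond, giving a steric number of 3, so it is sp2.
C7 is sp2: 3 σ bonds, plus one π bond, 3 electron-density regions.

C1 sp3, C2 sp3, C3 sp, C4 sp, C5 sp3, C6 sp2, C7 sp2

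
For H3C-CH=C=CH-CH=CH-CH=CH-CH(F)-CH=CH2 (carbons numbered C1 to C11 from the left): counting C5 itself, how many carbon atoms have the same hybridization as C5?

C5 is sp2 (one π bond).
C1: sp3
C2: sp2 ✓
C3: sp
C4: sp2 ✓
C5: sp2 ✓
C6: sp2 ✓
C7: sp2 ✓
C8: sp2 ✓
C9: sp3
C10: sp2 ✓
C11: sp2 ✓
8 carbons are sp2.

8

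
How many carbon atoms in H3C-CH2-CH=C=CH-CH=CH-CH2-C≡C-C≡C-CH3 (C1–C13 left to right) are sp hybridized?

C1: sp3
C2: sp3
C3: sp2
C4: sp ✓
C5: sp2
C6: sp2
C7: sp2
C8: sp3
C9: sp ✓
C10: sp ✓
C11: sp ✓
C12: sp ✓
C13: sp3
C4, C9, C10, C11, C12 → 5 sp carbons.

5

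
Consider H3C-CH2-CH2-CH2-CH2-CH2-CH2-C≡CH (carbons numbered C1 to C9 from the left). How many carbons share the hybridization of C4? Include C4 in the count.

7

C4 is sp3 (only σ bonds).
C1: sp3 ✓
C2: sp3 ✓
C3: sp3 ✓
C4: sp3 ✓
C5: sp3 ✓
C6: sp3 ✓
C7: sp3 ✓
C8: sp
C9: sp
7 carbons are sp3.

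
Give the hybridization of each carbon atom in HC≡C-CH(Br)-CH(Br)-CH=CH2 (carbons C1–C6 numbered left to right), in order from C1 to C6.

C1 sp, C2 sp, C3 sp3, C4 sp3, C5 sp2, C6 sp2

C1: 2 σ bonds, plus two π bonds — 2 electron domains, sp.
C2: 2 σ bonds, plus two π bonds — 2 electron domains, sp.
C3 carries 4 σ bonds, giving a steric number of 4, so it is sp3.
C4: 4 σ bonds — 4 electron domains, sp3.
C5: 3 σ bonds, plus one π bond — 3 electron domains, sp2.
C6 has 3 σ bonds, plus one π bond: steric number 3 → sp2.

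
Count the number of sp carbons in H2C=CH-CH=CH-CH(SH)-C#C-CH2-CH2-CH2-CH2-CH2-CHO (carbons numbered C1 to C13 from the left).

2

C1: sp2
C2: sp2
C3: sp2
C4: sp2
C5: sp3
C6: sp ✓
C7: sp ✓
C8: sp3
C9: sp3
C10: sp3
C11: sp3
C12: sp3
C13: sp2
C6, C7 → 2 sp carbons.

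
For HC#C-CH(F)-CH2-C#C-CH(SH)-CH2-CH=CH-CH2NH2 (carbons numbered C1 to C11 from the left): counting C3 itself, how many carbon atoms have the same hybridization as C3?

5

C3 is sp3 (only σ bonds).
C1: sp
C2: sp
C3: sp3 ✓
C4: sp3 ✓
C5: sp
C6: sp
C7: sp3 ✓
C8: sp3 ✓
C9: sp2
C10: sp2
C11: sp3 ✓
5 carbons are sp3.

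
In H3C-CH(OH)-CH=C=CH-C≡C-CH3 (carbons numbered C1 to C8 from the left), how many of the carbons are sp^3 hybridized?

C1: sp3 ✓
C2: sp3 ✓
C3: sp2
C4: sp
C5: sp2
C6: sp
C7: sp
C8: sp3 ✓
C1, C2, C8 → 3 sp3 carbons.

3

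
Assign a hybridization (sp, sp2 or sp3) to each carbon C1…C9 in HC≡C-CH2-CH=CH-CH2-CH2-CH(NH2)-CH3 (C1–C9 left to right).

C1 sp, C2 sp, C3 sp3, C4 sp2, C5 sp2, C6 sp3, C7 sp3, C8 sp3, C9 sp3

C1 (2 σ bonds, plus two π bonds) has steric number 2: sp.
C2: 2 σ bonds, plus two π bonds — 2 electron domains, sp.
C3 (4 σ bonds) has steric number 4: sp3.
C4 carries 3 σ bonds, plus one π bond, giving a steric number of 3, so it is sp2.
C5 (3 σ bonds, plus one π bond) has steric number 3: sp2.
C6: 4 σ bonds; 4 regions of electron density → sp3.
C7 has 4 σ bonds: steric number 4 → sp3.
C8 carries 4 σ bonds, giving a steric number of 4, so it is sp3.
C9 is sp3: 4 σ bonds, 4 electron-density regions.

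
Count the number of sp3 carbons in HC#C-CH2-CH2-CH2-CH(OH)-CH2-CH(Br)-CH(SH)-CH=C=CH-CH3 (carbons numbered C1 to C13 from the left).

C1: sp
C2: sp
C3: sp3 ✓
C4: sp3 ✓
C5: sp3 ✓
C6: sp3 ✓
C7: sp3 ✓
C8: sp3 ✓
C9: sp3 ✓
C10: sp2
C11: sp
C12: sp2
C13: sp3 ✓
C3, C4, C5, C6, C7, C8, C9, C13 → 8 sp3 carbons.

8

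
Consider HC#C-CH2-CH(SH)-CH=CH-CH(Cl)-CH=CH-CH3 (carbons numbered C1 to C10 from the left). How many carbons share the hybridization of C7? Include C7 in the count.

C7 is sp3 (only σ bonds).
C1: sp
C2: sp
C3: sp3 ✓
C4: sp3 ✓
C5: sp2
C6: sp2
C7: sp3 ✓
C8: sp2
C9: sp2
C10: sp3 ✓
4 carbons are sp3.

4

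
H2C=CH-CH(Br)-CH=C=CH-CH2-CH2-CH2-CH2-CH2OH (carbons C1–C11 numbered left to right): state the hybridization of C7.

C7 has 4 σ bonds: steric number 4 → sp3.

sp3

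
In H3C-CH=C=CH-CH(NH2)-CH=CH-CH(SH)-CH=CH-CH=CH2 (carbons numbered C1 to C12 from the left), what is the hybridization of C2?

C2 is sp2: 3 σ bonds, plus one π bond, 3 electron-density regions.

sp²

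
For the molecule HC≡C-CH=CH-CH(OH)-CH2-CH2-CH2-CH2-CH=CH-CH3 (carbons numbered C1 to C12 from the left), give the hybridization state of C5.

C5 (4 σ bonds) has steric number 4: sp3.

sp3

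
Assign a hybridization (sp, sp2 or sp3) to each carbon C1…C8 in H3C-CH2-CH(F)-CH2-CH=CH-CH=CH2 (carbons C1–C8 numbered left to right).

C1 sp3, C2 sp3, C3 sp3, C4 sp3, C5 sp2, C6 sp2, C7 sp2, C8 sp2

C1 is sp3: 4 σ bonds, 4 electron-density regions.
C2: 4 σ bonds — 4 electron domains, sp3.
C3: 4 σ bonds — 4 electron domains, sp3.
C4: 4 σ bonds — 4 electron domains, sp3.
C5: 3 σ bonds, plus one π bond; 3 regions of electron density → sp2.
C6: 3 σ bonds, plus one π bond — 3 electron domains, sp2.
C7 carries 3 σ bonds, plus one π bond, giving a steric number of 3, so it is sp2.
C8 carries 3 σ bonds, plus one π bond, giving a steric number of 3, so it is sp2.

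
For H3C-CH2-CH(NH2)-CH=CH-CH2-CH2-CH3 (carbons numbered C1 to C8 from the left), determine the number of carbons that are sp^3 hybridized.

6

C1: sp3 ✓
C2: sp3 ✓
C3: sp3 ✓
C4: sp2
C5: sp2
C6: sp3 ✓
C7: sp3 ✓
C8: sp3 ✓
C1, C2, C3, C6, C7, C8 → 6 sp3 carbons.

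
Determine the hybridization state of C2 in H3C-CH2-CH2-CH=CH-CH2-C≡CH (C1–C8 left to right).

sp^3

C2: 4 σ bonds — 4 electron domains, sp3.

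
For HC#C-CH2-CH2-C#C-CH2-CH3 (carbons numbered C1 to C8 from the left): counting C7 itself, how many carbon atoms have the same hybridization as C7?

4

C7 is sp3 (only σ bonds).
C1: sp
C2: sp
C3: sp3 ✓
C4: sp3 ✓
C5: sp
C6: sp
C7: sp3 ✓
C8: sp3 ✓
4 carbons are sp3.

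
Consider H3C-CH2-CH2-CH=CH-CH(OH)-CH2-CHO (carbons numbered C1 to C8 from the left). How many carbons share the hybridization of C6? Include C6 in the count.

5

C6 is sp3 (only σ bonds).
C1: sp3 ✓
C2: sp3 ✓
C3: sp3 ✓
C4: sp2
C5: sp2
C6: sp3 ✓
C7: sp3 ✓
C8: sp2
5 carbons are sp3.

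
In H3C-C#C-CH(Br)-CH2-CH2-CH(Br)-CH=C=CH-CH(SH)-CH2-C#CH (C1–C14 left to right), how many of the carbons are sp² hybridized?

2

C1: sp3
C2: sp
C3: sp
C4: sp3
C5: sp3
C6: sp3
C7: sp3
C8: sp2 ✓
C9: sp
C10: sp2 ✓
C11: sp3
C12: sp3
C13: sp
C14: sp
C8, C10 → 2 sp2 carbons.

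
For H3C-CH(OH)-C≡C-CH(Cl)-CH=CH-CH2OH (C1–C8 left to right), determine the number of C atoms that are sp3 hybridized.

C1: sp3 ✓
C2: sp3 ✓
C3: sp
C4: sp
C5: sp3 ✓
C6: sp2
C7: sp2
C8: sp3 ✓
C1, C2, C5, C8 → 4 sp3 carbons.

4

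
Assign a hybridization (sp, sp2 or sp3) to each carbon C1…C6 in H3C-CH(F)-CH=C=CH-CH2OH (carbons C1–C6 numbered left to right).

C1 (4 σ bonds) has steric number 4: sp3.
C2: 4 σ bonds — 4 electron domains, sp3.
C3 carries 3 σ bonds, plus one π bond, giving a steric number of 3, so it is sp2.
C4 has 2 σ bonds, plus two π bonds: steric number 2 → sp.
C5: 3 σ bonds, plus one π bond — 3 electron domains, sp2.
C6 has 4 σ bonds: steric number 4 → sp3.

C1 sp3, C2 sp3, C3 sp2, C4 sp, C5 sp2, C6 sp3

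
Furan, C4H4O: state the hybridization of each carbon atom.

sp2

Each carbon atom is sp2: 3 σ bonds, plus one π bond, 3 electron-density regions.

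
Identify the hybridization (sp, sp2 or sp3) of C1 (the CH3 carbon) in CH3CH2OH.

sp³

C1 (the CH3 carbon) (4 σ bonds) has steric number 4: sp3.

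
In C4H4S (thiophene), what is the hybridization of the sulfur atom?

sp²

Analogous to furan: one S lone pair in the aromatic π system, S is sp2.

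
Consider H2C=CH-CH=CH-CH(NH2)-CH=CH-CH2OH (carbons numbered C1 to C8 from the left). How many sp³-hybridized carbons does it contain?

2

C1: sp2
C2: sp2
C3: sp2
C4: sp2
C5: sp3 ✓
C6: sp2
C7: sp2
C8: sp3 ✓
C5, C8 → 2 sp3 carbons.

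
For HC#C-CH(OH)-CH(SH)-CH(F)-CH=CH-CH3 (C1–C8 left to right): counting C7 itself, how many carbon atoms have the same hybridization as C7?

C7 is sp2 (one π bond).
C1: sp
C2: sp
C3: sp3
C4: sp3
C5: sp3
C6: sp2 ✓
C7: sp2 ✓
C8: sp3
2 carbons are sp2.

2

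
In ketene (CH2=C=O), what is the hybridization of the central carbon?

The central carbon has 2 σ bonds, plus two π bonds: steric number 2 → sp.

sp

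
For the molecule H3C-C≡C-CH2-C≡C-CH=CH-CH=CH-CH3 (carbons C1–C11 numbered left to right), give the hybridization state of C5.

sp

C5 carries 2 σ bonds, plus two π bonds, giving a steric number of 2, so it is sp.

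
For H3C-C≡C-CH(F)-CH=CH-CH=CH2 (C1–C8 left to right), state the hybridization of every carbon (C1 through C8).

C1 — 4 σ bonds. Steric number 4, so sp3.
C2 — 2 σ bonds, plus two π bonds. Steric number 2, so sp.
C3 has 2 σ bonds, plus two π bonds: steric number 2 → sp.
C4 — 4 σ bonds. Steric number 4, so sp3.
C5: 3 σ bonds, plus one π bond — 3 electron domains, sp2.
C6 — 3 σ bonds, plus one π bond. Steric number 3, so sp2.
C7 — 3 σ bonds, plus one π bond. Steric number 3, so sp2.
C8 — 3 σ bonds, plus one π bond. Steric number 3, so sp2.

C1 sp3, C2 sp, C3 sp, C4 sp3, C5 sp2, C6 sp2, C7 sp2, C8 sp2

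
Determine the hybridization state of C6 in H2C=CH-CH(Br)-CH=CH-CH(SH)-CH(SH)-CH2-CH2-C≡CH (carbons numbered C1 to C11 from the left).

sp3

C6 (4 σ bonds) has steric number 4: sp3.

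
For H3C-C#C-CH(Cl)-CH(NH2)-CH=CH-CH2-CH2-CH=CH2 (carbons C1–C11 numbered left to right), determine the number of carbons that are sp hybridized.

C1: sp3
C2: sp ✓
C3: sp ✓
C4: sp3
C5: sp3
C6: sp2
C7: sp2
C8: sp3
C9: sp3
C10: sp2
C11: sp2
C2, C3 → 2 sp carbons.

2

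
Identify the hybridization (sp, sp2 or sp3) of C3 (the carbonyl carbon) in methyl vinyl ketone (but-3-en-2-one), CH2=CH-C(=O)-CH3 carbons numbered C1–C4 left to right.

C3 (the carbonyl carbon) carries 3 σ bonds, plus one π bond, giving a steric number of 3, so it is sp2.

sp^2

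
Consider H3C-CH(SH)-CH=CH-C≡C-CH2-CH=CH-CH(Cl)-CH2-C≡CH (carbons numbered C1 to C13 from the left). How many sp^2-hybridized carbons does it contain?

4

C1: sp3
C2: sp3
C3: sp2 ✓
C4: sp2 ✓
C5: sp
C6: sp
C7: sp3
C8: sp2 ✓
C9: sp2 ✓
C10: sp3
C11: sp3
C12: sp
C13: sp
C3, C4, C8, C9 → 4 sp2 carbons.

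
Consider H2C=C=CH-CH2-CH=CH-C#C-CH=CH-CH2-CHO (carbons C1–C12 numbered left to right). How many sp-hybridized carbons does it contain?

C1: sp2
C2: sp ✓
C3: sp2
C4: sp3
C5: sp2
C6: sp2
C7: sp ✓
C8: sp ✓
C9: sp2
C10: sp2
C11: sp3
C12: sp2
C2, C7, C8 → 3 sp carbons.

3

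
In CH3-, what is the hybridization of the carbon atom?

sp3

Three σ bonds + one lone pair = steric number 4 → sp3, pyramidal.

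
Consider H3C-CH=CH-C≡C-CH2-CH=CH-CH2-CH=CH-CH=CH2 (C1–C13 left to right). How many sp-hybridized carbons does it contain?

C1: sp3
C2: sp2
C3: sp2
C4: sp ✓
C5: sp ✓
C6: sp3
C7: sp2
C8: sp2
C9: sp3
C10: sp2
C11: sp2
C12: sp2
C13: sp2
C4, C5 → 2 sp carbons.

2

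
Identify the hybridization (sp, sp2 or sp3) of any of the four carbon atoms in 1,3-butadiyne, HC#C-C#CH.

Every carbon is part of a C≡C triple bond: two σ regions → sp.

sp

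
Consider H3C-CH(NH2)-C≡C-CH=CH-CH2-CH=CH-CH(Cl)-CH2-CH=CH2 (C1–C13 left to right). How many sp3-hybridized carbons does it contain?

5

C1: sp3 ✓
C2: sp3 ✓
C3: sp
C4: sp
C5: sp2
C6: sp2
C7: sp3 ✓
C8: sp2
C9: sp2
C10: sp3 ✓
C11: sp3 ✓
C12: sp2
C13: sp2
C1, C2, C7, C10, C11 → 5 sp3 carbons.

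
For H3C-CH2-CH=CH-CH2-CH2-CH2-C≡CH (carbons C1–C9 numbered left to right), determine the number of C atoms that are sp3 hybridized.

5

C1: sp3 ✓
C2: sp3 ✓
C3: sp2
C4: sp2
C5: sp3 ✓
C6: sp3 ✓
C7: sp3 ✓
C8: sp
C9: sp
C1, C2, C5, C6, C7 → 5 sp3 carbons.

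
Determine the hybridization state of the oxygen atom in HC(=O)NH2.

The oxygen atom: 1 σ bond and 2 lone pairs, plus one π bond; 3 regions of electron density → sp2.

sp^2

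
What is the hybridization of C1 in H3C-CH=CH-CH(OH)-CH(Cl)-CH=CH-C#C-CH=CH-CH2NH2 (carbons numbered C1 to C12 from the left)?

sp3

C1 carries 4 σ bonds, giving a steric number of 4, so it is sp3.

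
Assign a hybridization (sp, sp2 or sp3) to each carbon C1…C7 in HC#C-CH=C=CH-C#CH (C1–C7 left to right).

C1 sp, C2 sp, C3 sp2, C4 sp, C5 sp2, C6 sp, C7 sp

C1 has 2 σ bonds, plus two π bonds: steric number 2 → sp.
C2 (2 σ bonds, plus two π bonds) has steric number 2: sp.
C3: 3 σ bonds, plus one π bond; 3 regions of electron density → sp2.
C4: 2 σ bonds, plus two π bonds — 2 electron domains, sp.
C5: 3 σ bonds, plus one π bond; 3 regions of electron density → sp2.
C6 has 2 σ bonds, plus two π bonds: steric number 2 → sp.
C7 — 2 σ bonds, plus two π bonds. Steric number 2, so sp.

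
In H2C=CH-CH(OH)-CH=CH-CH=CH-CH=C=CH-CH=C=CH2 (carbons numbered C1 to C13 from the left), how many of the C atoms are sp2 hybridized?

10

C1: sp2 ✓
C2: sp2 ✓
C3: sp3
C4: sp2 ✓
C5: sp2 ✓
C6: sp2 ✓
C7: sp2 ✓
C8: sp2 ✓
C9: sp
C10: sp2 ✓
C11: sp2 ✓
C12: sp
C13: sp2 ✓
C1, C2, C4, C5, C6, C7, C8, C10, C11, C13 → 10 sp2 carbons.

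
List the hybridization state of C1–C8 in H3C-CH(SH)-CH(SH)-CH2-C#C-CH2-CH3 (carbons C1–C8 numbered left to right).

C1 sp3, C2 sp3, C3 sp3, C4 sp3, C5 sp, C6 sp, C7 sp3, C8 sp3

C1: 4 σ bonds; 4 regions of electron density → sp3.
C2 is sp3: 4 σ bonds, 4 electron-density regions.
C3 (4 σ bonds) has steric number 4: sp3.
C4: 4 σ bonds — 4 electron domains, sp3.
C5 — 2 σ bonds, plus two π bonds. Steric number 2, so sp.
C6: 2 σ bonds, plus two π bonds; 2 regions of electron density → sp.
C7 carries 4 σ bonds, giving a steric number of 4, so it is sp3.
C8 — 4 σ bonds. Steric number 4, so sp3.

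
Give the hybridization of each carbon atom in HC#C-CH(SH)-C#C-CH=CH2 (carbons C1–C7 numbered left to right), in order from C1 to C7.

C1 (2 σ bonds, plus two π bonds) has steric number 2: sp.
C2 carries 2 σ bonds, plus two π bonds, giving a steric number of 2, so it is sp.
C3 — 4 σ bonds. Steric number 4, so sp3.
C4 has 2 σ bonds, plus two π bonds: steric number 2 → sp.
C5 (2 σ bonds, plus two π bonds) has steric number 2: sp.
C6: 3 σ bonds, plus one π bond; 3 regions of electron density → sp2.
C7: 3 σ bonds, plus one π bond; 3 regions of electron density → sp2.

C1 sp, C2 sp, C3 sp3, C4 sp, C5 sp, C6 sp2, C7 sp2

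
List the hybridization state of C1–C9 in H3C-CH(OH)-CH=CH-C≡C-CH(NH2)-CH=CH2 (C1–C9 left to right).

C1 sp3, C2 sp3, C3 sp2, C4 sp2, C5 sp, C6 sp, C7 sp3, C8 sp2, C9 sp2

C1 has 4 σ bonds: steric number 4 → sp3.
C2 — 4 σ bonds. Steric number 4, so sp3.
C3 carries 3 σ bonds, plus one π bond, giving a steric number of 3, so it is sp2.
C4 is sp2: 3 σ bonds, plus one π bond, 3 electron-density regions.
C5 (2 σ bonds, plus two π bonds) has steric number 2: sp.
C6 — 2 σ bonds, plus two π bonds. Steric number 2, so sp.
C7 (4 σ bonds) has steric number 4: sp3.
C8: 3 σ bonds, plus one π bond; 3 regions of electron density → sp2.
C9: 3 σ bonds, plus one π bond; 3 regions of electron density → sp2.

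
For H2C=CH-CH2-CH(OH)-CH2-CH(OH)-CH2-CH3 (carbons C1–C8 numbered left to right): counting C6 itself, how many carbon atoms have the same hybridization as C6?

C6 is sp3 (only σ bonds).
C1: sp2
C2: sp2
C3: sp3 ✓
C4: sp3 ✓
C5: sp3 ✓
C6: sp3 ✓
C7: sp3 ✓
C8: sp3 ✓
6 carbons are sp3.

6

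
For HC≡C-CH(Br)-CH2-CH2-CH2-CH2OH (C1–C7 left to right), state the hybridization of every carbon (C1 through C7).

C1 sp, C2 sp, C3 sp3, C4 sp3, C5 sp3, C6 sp3, C7 sp3

C1: 2 σ bonds, plus two π bonds; 2 regions of electron density → sp.
C2 — 2 σ bonds, plus two π bonds. Steric number 2, so sp.
C3 (4 σ bonds) has steric number 4: sp3.
C4 (4 σ bonds) has steric number 4: sp3.
C5: 4 σ bonds; 4 regions of electron density → sp3.
C6: 4 σ bonds — 4 electron domains, sp3.
C7: 4 σ bonds — 4 electron domains, sp3.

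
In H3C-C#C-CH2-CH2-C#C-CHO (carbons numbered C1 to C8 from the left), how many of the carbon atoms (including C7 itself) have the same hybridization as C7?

4

C7 is sp (two π bonds).
C1: sp3
C2: sp ✓
C3: sp ✓
C4: sp3
C5: sp3
C6: sp ✓
C7: sp ✓
C8: sp2
4 carbons are sp.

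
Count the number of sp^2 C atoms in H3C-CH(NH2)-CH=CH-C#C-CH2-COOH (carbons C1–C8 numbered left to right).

3

C1: sp3
C2: sp3
C3: sp2 ✓
C4: sp2 ✓
C5: sp
C6: sp
C7: sp3
C8: sp2 ✓
C3, C4, C8 → 3 sp2 carbons.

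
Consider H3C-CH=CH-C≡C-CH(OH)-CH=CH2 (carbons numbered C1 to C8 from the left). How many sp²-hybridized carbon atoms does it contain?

C1: sp3
C2: sp2 ✓
C3: sp2 ✓
C4: sp
C5: sp
C6: sp3
C7: sp2 ✓
C8: sp2 ✓
C2, C3, C7, C8 → 4 sp2 carbons.

4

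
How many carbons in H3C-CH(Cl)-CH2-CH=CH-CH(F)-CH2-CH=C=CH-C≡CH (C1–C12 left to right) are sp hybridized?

3

C1: sp3
C2: sp3
C3: sp3
C4: sp2
C5: sp2
C6: sp3
C7: sp3
C8: sp2
C9: sp ✓
C10: sp2
C11: sp ✓
C12: sp ✓
C9, C11, C12 → 3 sp carbons.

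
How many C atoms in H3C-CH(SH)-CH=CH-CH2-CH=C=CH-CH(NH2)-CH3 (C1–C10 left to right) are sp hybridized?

C1: sp3
C2: sp3
C3: sp2
C4: sp2
C5: sp3
C6: sp2
C7: sp ✓
C8: sp2
C9: sp3
C10: sp3
C7 → 1 sp carbon.

1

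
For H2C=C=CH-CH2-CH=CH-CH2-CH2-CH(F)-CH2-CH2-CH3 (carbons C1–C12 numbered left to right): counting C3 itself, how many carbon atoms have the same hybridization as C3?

C3 is sp2 (one π bond).
C1: sp2 ✓
C2: sp
C3: sp2 ✓
C4: sp3
C5: sp2 ✓
C6: sp2 ✓
C7: sp3
C8: sp3
C9: sp3
C10: sp3
C11: sp3
C12: sp3
4 carbons are sp2.

4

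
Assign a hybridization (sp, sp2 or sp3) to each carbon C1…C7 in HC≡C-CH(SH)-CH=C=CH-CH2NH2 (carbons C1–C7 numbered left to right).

C1 — 2 σ bonds, plus two π bonds. Steric number 2, so sp.
C2 — 2 σ bonds, plus two π bonds. Steric number 2, so sp.
C3: 4 σ bonds — 4 electron domains, sp3.
C4 carries 3 σ bonds, plus one π bond, giving a steric number of 3, so it is sp2.
C5 is sp: 2 σ bonds, plus two π bonds, 2 electron-density regions.
C6: 3 σ bonds, plus one π bond; 3 regions of electron density → sp2.
C7 (4 σ bonds) has steric number 4: sp3.

C1 sp, C2 sp, C3 sp3, C4 sp2, C5 sp, C6 sp2, C7 sp3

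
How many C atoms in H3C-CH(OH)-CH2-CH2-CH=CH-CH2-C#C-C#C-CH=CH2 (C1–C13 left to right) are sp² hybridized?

C1: sp3
C2: sp3
C3: sp3
C4: sp3
C5: sp2 ✓
C6: sp2 ✓
C7: sp3
C8: sp
C9: sp
C10: sp
C11: sp
C12: sp2 ✓
C13: sp2 ✓
C5, C6, C12, C13 → 4 sp2 carbons.

4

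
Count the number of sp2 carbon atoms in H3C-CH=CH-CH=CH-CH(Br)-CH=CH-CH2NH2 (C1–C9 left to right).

6

C1: sp3
C2: sp2 ✓
C3: sp2 ✓
C4: sp2 ✓
C5: sp2 ✓
C6: sp3
C7: sp2 ✓
C8: sp2 ✓
C9: sp3
C2, C3, C4, C5, C7, C8 → 6 sp2 carbons.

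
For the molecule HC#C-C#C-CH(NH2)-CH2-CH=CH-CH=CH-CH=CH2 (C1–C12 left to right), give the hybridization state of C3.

sp

C3 has 2 σ bonds, plus two π bonds: steric number 2 → sp.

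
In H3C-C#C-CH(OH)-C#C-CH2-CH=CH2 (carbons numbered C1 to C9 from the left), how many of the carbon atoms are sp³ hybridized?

C1: sp3 ✓
C2: sp
C3: sp
C4: sp3 ✓
C5: sp
C6: sp
C7: sp3 ✓
C8: sp2
C9: sp2
C1, C4, C7 → 3 sp3 carbons.

3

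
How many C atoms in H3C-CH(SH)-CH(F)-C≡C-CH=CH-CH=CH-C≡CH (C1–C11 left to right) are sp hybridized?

C1: sp3
C2: sp3
C3: sp3
C4: sp ✓
C5: sp ✓
C6: sp2
C7: sp2
C8: sp2
C9: sp2
C10: sp ✓
C11: sp ✓
C4, C5, C10, C11 → 4 sp carbons.

4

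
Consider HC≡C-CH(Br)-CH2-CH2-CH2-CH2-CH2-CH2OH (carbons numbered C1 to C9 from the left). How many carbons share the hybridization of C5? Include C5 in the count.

7

C5 is sp3 (only σ bonds).
C1: sp
C2: sp
C3: sp3 ✓
C4: sp3 ✓
C5: sp3 ✓
C6: sp3 ✓
C7: sp3 ✓
C8: sp3 ✓
C9: sp3 ✓
7 carbons are sp3.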